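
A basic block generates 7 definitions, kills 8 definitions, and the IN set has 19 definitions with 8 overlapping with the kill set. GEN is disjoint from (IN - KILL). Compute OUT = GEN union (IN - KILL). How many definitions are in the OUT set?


IN - KILL: 19 - 8 = 11 surviving definitions
OUT = GEN + surviving = 7 + 11 = 18

18


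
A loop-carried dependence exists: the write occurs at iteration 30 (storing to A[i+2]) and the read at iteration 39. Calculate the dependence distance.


Distance = read iteration - write iteration
= 39 - 30 = 9

9


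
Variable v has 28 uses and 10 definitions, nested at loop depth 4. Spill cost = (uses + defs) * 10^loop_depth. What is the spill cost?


uses + defs = 28 + 10 = 38
10^4 = 10000
Spill cost = 38 * 10000 = 380000

380000


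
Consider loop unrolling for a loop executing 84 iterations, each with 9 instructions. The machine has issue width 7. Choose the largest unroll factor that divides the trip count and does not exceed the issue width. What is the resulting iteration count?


Largest divisor of 84 <= 7 is 7
New iterations = 84 / 7 = 12

12


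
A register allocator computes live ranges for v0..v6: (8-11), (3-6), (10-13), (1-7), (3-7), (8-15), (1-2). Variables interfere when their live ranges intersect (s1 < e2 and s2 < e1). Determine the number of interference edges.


Check all pairs for overlapping intervals.
Two intervals (s1,e1) and (s2,e2) overlap if s1 < e2 and s2 < e1.
v0 (8-11) vs v1..v6: overlaps v2, v5 -> 2
v1 (3-6) vs v2..v6: overlaps v3, v4 -> 2
v2 (10-13) vs v3..v6: overlaps v5 -> 1
v3 (1-7) vs v4..v6: overlaps v4, v6 -> 2
v4 (3-7) vs v5..v6: overlaps none -> 0
v5 (8-15) vs v6: overlaps none -> 0
Total overlapping pairs = 2 + 2 + 1 + 2 + 0 + 0 = 7

7


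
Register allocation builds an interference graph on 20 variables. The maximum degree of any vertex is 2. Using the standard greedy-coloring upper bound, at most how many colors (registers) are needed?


Greedy coloring never needs more than (max_degree + 1) colors: when coloring a vertex, at most max_degree neighbors are already colored.
Upper bound = 2 + 1 = 3

3


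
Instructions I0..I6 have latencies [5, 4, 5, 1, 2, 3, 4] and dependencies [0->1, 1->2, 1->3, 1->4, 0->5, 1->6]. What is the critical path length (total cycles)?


Compute longest path through dependency graph: dist(Ik) = max over predecessors of dist + latency(Ik).
dist(I0) = latency 5 = 5
dist(I1) = dist(I0) + 4 = 5 + 4 = 9
dist(I2) = dist(I1) + 5 = 9 + 5 = 14
dist(I3) = dist(I1) + 1 = 9 + 1 = 10
dist(I4) = dist(I1) + 2 = 9 + 2 = 11
dist(I5) = dist(I0) + 3 = 5 + 3 = 8
dist(I6) = dist(I1) + 4 = 9 + 4 = 13
Critical path = max dist = 14

14


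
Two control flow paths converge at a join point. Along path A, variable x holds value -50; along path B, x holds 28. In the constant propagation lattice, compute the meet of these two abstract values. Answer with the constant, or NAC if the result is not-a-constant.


Meet operation: if both paths give the same constant, result is that constant; if they differ, result is NAC (not-a-constant).
Path A: -50, Path B: 28 -> differ
Result: not-a-constant -> NAC

NAC


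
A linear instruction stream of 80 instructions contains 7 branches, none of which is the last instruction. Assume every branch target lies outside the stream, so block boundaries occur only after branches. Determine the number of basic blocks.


With no in-sequence branch targets, the leaders are the first instruction plus the instruction after each branch.
Number of basic blocks = branches + 1
= 7 + 1 = 8

8


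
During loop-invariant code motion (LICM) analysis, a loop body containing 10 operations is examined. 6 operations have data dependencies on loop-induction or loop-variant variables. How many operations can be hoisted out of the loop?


Invariant candidates = total - loop-dependent
= 10 - 6 = 4

4


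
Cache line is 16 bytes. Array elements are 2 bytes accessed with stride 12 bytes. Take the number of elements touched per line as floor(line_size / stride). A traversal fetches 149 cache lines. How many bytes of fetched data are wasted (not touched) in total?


Elements per line = floor(16 / 12) = 1
Bytes used per line = 1 * 2 = 2
Wasted per line = 16 - 2 = 14
Total wasted = 14 * 149 = 2086

2086


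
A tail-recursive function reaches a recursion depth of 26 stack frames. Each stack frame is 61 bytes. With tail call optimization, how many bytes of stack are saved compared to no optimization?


Without TCO: 26 * 61 = 1586 bytes
With TCO: reuse 1 frame = 61 bytes
Savings = 1586 - 61 = 1525

1525


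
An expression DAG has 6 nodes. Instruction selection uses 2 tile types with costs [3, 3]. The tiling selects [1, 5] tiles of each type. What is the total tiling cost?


Total cost = sum(count_i * cost_i)
= 1*3 + 5*3
= 18

18


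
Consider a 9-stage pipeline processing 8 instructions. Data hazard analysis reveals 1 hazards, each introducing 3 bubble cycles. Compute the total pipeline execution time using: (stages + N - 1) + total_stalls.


Base cycles = 9 + 8 - 1 = 16
Total stalls = 1 * 3 = 3
Total = 16 + 3 = 19

19


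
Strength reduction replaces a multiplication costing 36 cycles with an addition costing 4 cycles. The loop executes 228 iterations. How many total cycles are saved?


Per-iteration saving = 36 - 4 = 32
Total saved = 228 * 32 = 7296

7296


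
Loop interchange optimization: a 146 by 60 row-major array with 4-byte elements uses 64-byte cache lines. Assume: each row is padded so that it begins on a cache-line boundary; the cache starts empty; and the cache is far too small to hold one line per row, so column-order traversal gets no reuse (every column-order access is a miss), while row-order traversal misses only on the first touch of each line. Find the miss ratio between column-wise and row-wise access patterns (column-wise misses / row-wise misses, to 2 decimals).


Each row occupies 60 * 4 = 240 bytes and starts on a line boundary, so it spans ceil(240 / 64) = 4 cache lines.
Row-major traversal misses (one per line touched): 146 * ceil(60 * 4 / 64) = 584
Column-major traversal misses (no reuse, every access misses): 146 * 60 = 8760
Ratio = 8760 / 584 = 15.0

15.0


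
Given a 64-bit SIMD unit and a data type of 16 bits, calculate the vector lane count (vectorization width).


Width = SIMD bits / data type bits
= 64 / 16 = 4

4


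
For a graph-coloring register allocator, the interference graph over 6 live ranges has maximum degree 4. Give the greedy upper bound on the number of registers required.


Greedy coloring never needs more than (max_degree + 1) colors: when coloring a vertex, at most max_degree neighbors are already colored.
Upper bound = 4 + 1 = 5

5


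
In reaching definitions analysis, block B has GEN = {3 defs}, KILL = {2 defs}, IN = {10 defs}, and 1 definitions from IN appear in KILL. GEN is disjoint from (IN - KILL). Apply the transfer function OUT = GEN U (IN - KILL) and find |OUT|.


IN - KILL: 10 - 1 = 9 surviving definitions
OUT = GEN + surviving = 3 + 9 = 12

12


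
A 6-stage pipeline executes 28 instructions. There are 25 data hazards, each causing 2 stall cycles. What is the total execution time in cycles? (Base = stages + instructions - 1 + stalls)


Base cycles = 6 + 28 - 1 = 33
Total stalls = 25 * 2 = 50
Total = 33 + 50 = 83

83


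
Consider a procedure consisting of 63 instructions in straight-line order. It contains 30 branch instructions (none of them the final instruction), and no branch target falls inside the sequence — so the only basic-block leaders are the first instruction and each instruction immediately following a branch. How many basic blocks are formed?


With no in-sequence branch targets, the leaders are the first instruction plus the instruction after each branch.
Number of basic blocks = branches + 1
= 30 + 1 = 31

31


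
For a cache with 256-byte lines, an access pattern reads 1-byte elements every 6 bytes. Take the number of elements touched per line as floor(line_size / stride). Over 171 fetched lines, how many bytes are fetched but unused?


Elements per line = floor(256 / 6) = 42
Bytes used per line = 42 * 1 = 42
Wasted per line = 256 - 42 = 214
Total wasted = 214 * 171 = 36594

36594


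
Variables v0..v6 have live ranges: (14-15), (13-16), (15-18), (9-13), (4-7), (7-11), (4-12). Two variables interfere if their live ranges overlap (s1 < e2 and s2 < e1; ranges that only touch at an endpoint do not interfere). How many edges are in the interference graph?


Check all pairs for overlapping intervals.
Two intervals (s1,e1) and (s2,e2) overlap if s1 < e2 and s2 < e1.
v0 (14-15) vs v1..v6: overlaps v1 -> 1
v1 (13-16) vs v2..v6: overlaps v2 -> 1
v2 (15-18) vs v3..v6: overlaps none -> 0
v3 (9-13) vs v4..v6: overlaps v5, v6 -> 2
v4 (4-7) vs v5..v6: overlaps v6 -> 1
v5 (7-11) vs v6: overlaps v6 -> 1
Total overlapping pairs = 1 + 1 + 0 + 2 + 1 + 1 = 6

6


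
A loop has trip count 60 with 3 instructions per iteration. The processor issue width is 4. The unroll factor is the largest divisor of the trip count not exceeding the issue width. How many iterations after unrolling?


Largest divisor of 60 <= 4 is 4
New iterations = 60 / 4 = 15

15


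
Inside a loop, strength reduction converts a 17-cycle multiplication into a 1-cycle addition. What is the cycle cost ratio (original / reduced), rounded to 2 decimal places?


Ratio = mult_cost / add_cost = 17 / 1 = 17.0

17.0


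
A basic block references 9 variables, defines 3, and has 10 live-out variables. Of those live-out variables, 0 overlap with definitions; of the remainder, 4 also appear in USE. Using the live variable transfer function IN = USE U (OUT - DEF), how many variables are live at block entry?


OUT - DEF: 10 - 0 = 10
|IN| = |USE| + |OUT - DEF| - |USE ∩ (OUT - DEF)| = 9 + 10 - 4 = 15

15


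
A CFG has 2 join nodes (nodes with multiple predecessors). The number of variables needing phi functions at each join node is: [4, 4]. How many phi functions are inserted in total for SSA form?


Total phi functions = sum of phi functions at each join node
= 4 + 4 = 8

8


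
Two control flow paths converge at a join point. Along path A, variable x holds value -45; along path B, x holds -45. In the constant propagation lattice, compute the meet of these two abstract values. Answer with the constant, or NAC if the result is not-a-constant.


Meet operation: if both paths give the same constant, result is that constant; if they differ, result is NAC (not-a-constant).
Path A: -45, Path B: -45 -> equal
Result: constant -> -45

-45


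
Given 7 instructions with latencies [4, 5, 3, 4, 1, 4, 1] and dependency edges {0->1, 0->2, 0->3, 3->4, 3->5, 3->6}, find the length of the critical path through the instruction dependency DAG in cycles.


Compute longest path through dependency graph: dist(Ik) = max over predecessors of dist + latency(Ik).
dist(I0) = latency 4 = 4
dist(I1) = dist(I0) + 5 = 4 + 5 = 9
dist(I2) = dist(I0) + 3 = 4 + 3 = 7
dist(I3) = dist(I0) + 4 = 4 + 4 = 8
dist(I4) = dist(I3) + 1 = 8 + 1 = 9
dist(I5) = dist(I3) + 4 = 8 + 4 = 12
dist(I6) = dist(I3) + 1 = 8 + 1 = 9
Critical path = max dist = 12

12


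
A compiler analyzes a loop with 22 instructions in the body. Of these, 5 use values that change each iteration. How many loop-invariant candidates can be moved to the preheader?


Invariant candidates = total - loop-dependent
= 22 - 5 = 17

17


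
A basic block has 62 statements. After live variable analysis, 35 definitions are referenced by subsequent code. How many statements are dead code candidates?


Dead code = total statements - live definitions
= 62 - 35 = 27

27


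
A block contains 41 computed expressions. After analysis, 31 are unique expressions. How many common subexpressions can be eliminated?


CSE count = total expressions - unique expressions
= 41 - 31 = 10

10


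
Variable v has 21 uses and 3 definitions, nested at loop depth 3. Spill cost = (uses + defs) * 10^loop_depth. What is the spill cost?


uses + defs = 21 + 3 = 24
10^3 = 1000
Spill cost = 24 * 1000 = 24000

24000


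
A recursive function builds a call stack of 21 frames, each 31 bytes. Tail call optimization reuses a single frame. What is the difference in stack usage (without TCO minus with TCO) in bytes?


Without TCO: 21 * 31 = 651 bytes
With TCO: reuse 1 frame = 31 bytes
Savings = 651 - 31 = 620

620


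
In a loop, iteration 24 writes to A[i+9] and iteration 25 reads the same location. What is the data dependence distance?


Distance = read iteration - write iteration
= 25 - 24 = 1

1


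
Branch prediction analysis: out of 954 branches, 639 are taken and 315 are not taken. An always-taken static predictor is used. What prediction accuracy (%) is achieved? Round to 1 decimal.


Predictor: always-taken
Correct predictions = 639
Accuracy = 639 / 954 * 100 = 67.0%

67.0


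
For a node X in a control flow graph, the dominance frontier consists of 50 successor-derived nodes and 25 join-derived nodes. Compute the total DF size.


DF(X) = direct successor contributions + join point contributions
= 50 + 25 = 75

75


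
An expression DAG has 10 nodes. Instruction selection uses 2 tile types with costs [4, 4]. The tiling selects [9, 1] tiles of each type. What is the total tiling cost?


Total cost = sum(count_i * cost_i)
= 9*4 + 1*4
= 40

40


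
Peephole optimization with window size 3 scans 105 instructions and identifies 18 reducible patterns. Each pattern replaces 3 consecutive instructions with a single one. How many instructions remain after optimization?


Each match removes 2 instructions.
Total removed = 18 * 2 = 36
Remaining = 105 - 36 = 69

69


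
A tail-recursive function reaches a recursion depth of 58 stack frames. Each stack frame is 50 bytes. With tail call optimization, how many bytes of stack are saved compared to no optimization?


Without TCO: 58 * 50 = 2900 bytes
With TCO: reuse 1 frame = 50 bytes
Savings = 2900 - 50 = 2850

2850


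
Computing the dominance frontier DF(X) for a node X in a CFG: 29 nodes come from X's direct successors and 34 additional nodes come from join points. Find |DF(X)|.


DF(X) = direct successor contributions + join point contributions
= 29 + 34 = 63

63


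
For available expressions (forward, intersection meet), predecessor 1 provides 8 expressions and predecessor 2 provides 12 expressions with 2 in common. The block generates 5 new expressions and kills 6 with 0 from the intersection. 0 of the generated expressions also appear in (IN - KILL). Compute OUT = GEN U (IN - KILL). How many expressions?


IN = intersection of predecessors = 2
IN - KILL = 2 - 0 = 2
|OUT| = |GEN| + |IN - KILL| - |GEN ∩ (IN - KILL)| = 5 + 2 - 0 = 7

7


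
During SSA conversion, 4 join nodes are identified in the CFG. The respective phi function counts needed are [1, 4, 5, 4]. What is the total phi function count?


Total phi functions = sum of phi functions at each join node
= 1 + 4 + 5 + 4 = 14

14


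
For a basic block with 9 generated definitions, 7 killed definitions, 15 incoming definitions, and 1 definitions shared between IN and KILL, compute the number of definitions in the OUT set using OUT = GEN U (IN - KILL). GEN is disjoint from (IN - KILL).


IN - KILL: 15 - 1 = 14 surviving definitions
OUT = GEN + surviving = 9 + 14 = 23

23


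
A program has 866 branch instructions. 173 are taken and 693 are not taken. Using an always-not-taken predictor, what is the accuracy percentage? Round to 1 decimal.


Predictor: always-not-taken
Correct predictions = 693
Accuracy = 693 / 866 * 100 = 80.0%

80.0


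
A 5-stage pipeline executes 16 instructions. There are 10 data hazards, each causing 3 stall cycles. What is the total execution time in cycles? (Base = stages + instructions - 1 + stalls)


Base cycles = 5 + 16 - 1 = 20
Total stalls = 10 * 3 = 30
Total = 20 + 30 = 50

50


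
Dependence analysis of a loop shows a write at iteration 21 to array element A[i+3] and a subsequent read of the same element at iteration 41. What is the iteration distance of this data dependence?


Distance = read iteration - write iteration
= 41 - 21 = 20

20


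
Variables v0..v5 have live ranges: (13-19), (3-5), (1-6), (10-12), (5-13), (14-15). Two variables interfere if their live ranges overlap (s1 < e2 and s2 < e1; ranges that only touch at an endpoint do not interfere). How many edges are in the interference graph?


Check all pairs for overlapping intervals.
Two intervals (s1,e1) and (s2,e2) overlap if s1 < e2 and s2 < e1.
v0 (13-19) vs v1..v5: overlaps v5 -> 1
v1 (3-5) vs v2..v5: overlaps v2 -> 1
v2 (1-6) vs v3..v5: overlaps v4 -> 1
v3 (10-12) vs v4..v5: overlaps v4 -> 1
v4 (5-13) vs v5: overlaps none -> 0
Total overlapping pairs = 1 + 1 + 1 + 1 + 0 = 4

4


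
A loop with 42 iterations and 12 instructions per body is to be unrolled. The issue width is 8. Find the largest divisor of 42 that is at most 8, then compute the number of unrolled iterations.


Largest divisor of 42 <= 8 is 7
New iterations = 42 / 7 = 6

6


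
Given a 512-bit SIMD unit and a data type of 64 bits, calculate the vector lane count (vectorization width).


Width = SIMD bits / data type bits
= 512 / 64 = 8

8


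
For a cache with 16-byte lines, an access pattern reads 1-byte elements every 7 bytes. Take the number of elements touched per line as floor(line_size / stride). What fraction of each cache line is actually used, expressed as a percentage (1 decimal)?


Elements per cache line = floor(16 / 7) = 2
Bytes used = 2 * 1 = 2
Utilization = 2 / 16 * 100 = 12.5%

12.5


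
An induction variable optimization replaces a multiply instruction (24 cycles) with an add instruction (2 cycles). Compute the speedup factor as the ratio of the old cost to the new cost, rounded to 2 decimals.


Ratio = mult_cost / add_cost = 24 / 2 = 12.0

12.0


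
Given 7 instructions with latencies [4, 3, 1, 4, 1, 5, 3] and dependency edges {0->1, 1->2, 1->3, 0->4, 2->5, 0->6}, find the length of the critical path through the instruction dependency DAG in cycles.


Compute longest path through dependency graph: dist(Ik) = max over predecessors of dist + latency(Ik).
dist(I0) = latency 4 = 4
dist(I1) = dist(I0) + 3 = 4 + 3 = 7
dist(I2) = dist(I1) + 1 = 7 + 1 = 8
dist(I3) = dist(I1) + 4 = 7 + 4 = 11
dist(I4) = dist(I0) + 1 = 4 + 1 = 5
dist(I5) = dist(I2) + 5 = 8 + 5 = 13
dist(I6) = dist(I0) + 3 = 4 + 3 = 7
Critical path = max dist = 13

13


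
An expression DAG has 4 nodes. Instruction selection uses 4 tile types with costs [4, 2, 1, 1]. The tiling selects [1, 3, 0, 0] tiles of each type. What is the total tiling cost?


Total cost = sum(count_i * cost_i)
= 1*4 + 3*2 + 0*1 + 0*1
= 10

10


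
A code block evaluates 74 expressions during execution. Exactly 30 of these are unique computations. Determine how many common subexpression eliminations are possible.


CSE count = total expressions - unique expressions
= 74 - 30 = 44

44


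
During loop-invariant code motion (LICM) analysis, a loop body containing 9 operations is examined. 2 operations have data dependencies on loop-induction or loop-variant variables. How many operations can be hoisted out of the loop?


Invariant candidates = total - loop-dependent
= 9 - 2 = 7

7


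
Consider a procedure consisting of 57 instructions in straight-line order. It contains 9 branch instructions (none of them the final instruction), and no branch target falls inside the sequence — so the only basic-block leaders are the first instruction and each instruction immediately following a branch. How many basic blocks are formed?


With no in-sequence branch targets, the leaders are the first instruction plus the instruction after each branch.
Number of basic blocks = branches + 1
= 9 + 1 = 10

10


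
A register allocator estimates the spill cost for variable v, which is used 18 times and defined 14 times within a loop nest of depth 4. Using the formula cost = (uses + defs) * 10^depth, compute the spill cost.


uses + defs = 18 + 14 = 32
10^4 = 10000
Spill cost = 32 * 10000 = 320000

320000


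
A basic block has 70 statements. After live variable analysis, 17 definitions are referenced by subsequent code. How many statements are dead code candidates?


Dead code = total statements - live definitions
= 70 - 17 = 53

53


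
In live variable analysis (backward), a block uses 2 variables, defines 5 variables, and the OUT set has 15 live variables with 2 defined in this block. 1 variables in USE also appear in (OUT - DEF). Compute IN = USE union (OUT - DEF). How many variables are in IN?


OUT - DEF: 15 - 2 = 13
|IN| = |USE| + |OUT - DEF| - |USE ∩ (OUT - DEF)| = 2 + 13 - 1 = 14

14


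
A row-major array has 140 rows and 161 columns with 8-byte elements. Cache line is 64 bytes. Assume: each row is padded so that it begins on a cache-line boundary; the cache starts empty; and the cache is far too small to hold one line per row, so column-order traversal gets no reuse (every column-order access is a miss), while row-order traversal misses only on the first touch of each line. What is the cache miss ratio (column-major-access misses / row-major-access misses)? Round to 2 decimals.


Each row occupies 161 * 8 = 1288 bytes and starts on a line boundary, so it spans ceil(1288 / 64) = 21 cache lines.
Row-major traversal misses (one per line touched): 140 * ceil(161 * 8 / 64) = 2940
Column-major traversal misses (no reuse, every access misses): 140 * 161 = 22540
Ratio = 22540 / 2940 = 7.67

7.67


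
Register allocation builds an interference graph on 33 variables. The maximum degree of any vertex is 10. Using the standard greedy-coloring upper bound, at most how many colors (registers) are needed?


Greedy coloring never needs more than (max_degree + 1) colors: when coloring a vertex, at most max_degree neighbors are already colored.
Upper bound = 10 + 1 = 11

11


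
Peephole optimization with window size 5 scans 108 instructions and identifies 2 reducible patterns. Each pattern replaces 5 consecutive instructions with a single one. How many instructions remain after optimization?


Each match removes 4 instructions.
Total removed = 2 * 4 = 8
Remaining = 108 - 8 = 100

100


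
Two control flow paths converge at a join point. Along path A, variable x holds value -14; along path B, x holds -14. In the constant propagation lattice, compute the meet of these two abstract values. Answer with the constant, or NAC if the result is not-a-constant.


Meet operation: if both paths give the same constant, result is that constant; if they differ, result is NAC (not-a-constant).
Path A: -14, Path B: -14 -> equal
Result: constant -> -14

-14


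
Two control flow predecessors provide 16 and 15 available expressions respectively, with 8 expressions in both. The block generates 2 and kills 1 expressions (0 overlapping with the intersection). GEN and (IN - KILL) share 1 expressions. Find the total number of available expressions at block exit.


IN = intersection of predecessors = 8
IN - KILL = 8 - 0 = 8
|OUT| = |GEN| + |IN - KILL| - |GEN ∩ (IN - KILL)| = 2 + 8 - 1 = 9

9


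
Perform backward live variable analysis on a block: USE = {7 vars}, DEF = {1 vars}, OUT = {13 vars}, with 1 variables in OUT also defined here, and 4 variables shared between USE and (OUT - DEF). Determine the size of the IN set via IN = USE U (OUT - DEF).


OUT - DEF: 13 - 1 = 12
|IN| = |USE| + |OUT - DEF| - |USE ∩ (OUT - DEF)| = 7 + 12 - 4 = 15

15


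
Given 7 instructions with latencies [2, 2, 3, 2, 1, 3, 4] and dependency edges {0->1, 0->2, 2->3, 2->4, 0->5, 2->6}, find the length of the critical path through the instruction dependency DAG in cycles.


Compute longest path through dependency graph: dist(Ik) = max over predecessors of dist + latency(Ik).
dist(I0) = latency 2 = 2
dist(I1) = dist(I0) + 2 = 2 + 2 = 4
dist(I2) = dist(I0) + 3 = 2 + 3 = 5
dist(I3) = dist(I2) + 2 = 5 + 2 = 7
dist(I4) = dist(I2) + 1 = 5 + 1 = 6
dist(I5) = dist(I0) + 3 = 2 + 3 = 5
dist(I6) = dist(I2) + 4 = 5 + 4 = 9
Critical path = max dist = 9

9


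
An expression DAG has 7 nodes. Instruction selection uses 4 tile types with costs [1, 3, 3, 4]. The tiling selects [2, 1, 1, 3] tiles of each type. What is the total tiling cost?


Total cost = sum(count_i * cost_i)
= 2*1 + 1*3 + 1*3 + 3*4
= 20

20


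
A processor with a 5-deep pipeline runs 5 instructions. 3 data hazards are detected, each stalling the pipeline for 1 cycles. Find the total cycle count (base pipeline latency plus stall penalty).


Base cycles = 5 + 5 - 1 = 9
Total stalls = 3 * 1 = 3
Total = 9 + 3 = 12

12


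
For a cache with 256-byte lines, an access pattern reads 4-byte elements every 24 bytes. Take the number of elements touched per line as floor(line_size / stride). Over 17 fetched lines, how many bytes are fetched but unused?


Elements per line = floor(256 / 24) = 10
Bytes used per line = 10 * 4 = 40
Wasted per line = 256 - 40 = 216
Total wasted = 216 * 17 = 3672

3672


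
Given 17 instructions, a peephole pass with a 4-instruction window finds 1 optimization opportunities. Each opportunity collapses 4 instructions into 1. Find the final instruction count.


Each match removes 3 instructions.
Total removed = 1 * 3 = 3
Remaining = 17 - 3 = 14

14


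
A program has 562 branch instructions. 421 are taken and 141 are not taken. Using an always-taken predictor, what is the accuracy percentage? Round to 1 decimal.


Predictor: always-taken
Correct predictions = 421
Accuracy = 421 / 562 * 100 = 74.9%

74.9


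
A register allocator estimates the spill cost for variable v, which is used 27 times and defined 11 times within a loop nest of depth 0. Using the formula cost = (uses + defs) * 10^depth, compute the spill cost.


uses + defs = 27 + 11 = 38
10^0 = 1
Spill cost = 38 * 1 = 38

38


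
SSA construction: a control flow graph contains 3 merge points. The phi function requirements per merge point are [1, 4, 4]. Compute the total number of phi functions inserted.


Total phi functions = sum of phi functions at each join node
= 1 + 4 + 4 = 9

9


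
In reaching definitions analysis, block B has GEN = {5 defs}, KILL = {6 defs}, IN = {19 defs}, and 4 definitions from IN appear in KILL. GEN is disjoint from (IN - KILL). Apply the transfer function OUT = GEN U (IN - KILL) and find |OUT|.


IN - KILL: 19 - 4 = 15 surviving definitions
OUT = GEN + surviving = 5 + 15 = 20

20


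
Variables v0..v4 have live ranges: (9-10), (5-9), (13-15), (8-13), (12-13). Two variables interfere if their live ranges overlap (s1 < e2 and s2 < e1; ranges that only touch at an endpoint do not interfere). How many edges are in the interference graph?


Check all pairs for overlapping intervals.
Two intervals (s1,e1) and (s2,e2) overlap if s1 < e2 and s2 < e1.
v0 (9-10) vs v1..v4: overlaps v3 -> 1
v1 (5-9) vs v2..v4: overlaps v3 -> 1
v2 (13-15) vs v3..v4: overlaps none -> 0
v3 (8-13) vs v4: overlaps v4 -> 1
Total overlapping pairs = 1 + 1 + 0 + 1 = 3

3


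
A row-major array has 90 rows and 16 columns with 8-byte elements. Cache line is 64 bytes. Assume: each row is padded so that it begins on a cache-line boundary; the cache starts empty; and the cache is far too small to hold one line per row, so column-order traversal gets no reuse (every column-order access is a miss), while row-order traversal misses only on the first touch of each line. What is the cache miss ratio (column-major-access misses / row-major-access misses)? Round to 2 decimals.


Each row occupies 16 * 8 = 128 bytes and starts on a line boundary, so it spans ceil(128 / 64) = 2 cache lines.
Row-major traversal misses (one per line touched): 90 * ceil(16 * 8 / 64) = 180
Column-major traversal misses (no reuse, every access misses): 90 * 16 = 1440
Ratio = 1440 / 180 = 8.0

8.0


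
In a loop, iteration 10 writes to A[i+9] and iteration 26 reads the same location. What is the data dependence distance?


Distance = read iteration - write iteration
= 26 - 10 = 16

16


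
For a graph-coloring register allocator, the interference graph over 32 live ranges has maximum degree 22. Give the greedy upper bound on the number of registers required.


Greedy coloring never needs more than (max_degree + 1) colors: when coloring a vertex, at most max_degree neighbors are already colored.
Upper bound = 22 + 1 = 23

23


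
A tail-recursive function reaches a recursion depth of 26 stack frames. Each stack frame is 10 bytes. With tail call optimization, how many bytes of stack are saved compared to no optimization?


Without TCO: 26 * 10 = 260 bytes
With TCO: reuse 1 frame = 10 bytes
Savings = 260 - 10 = 250

250


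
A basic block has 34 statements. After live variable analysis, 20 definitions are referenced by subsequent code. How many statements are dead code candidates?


Dead code = total statements - live definitions
= 34 - 20 = 14

14


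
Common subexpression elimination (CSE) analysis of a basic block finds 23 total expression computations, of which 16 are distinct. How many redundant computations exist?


CSE count = total expressions - unique expressions
= 23 - 16 = 7

7


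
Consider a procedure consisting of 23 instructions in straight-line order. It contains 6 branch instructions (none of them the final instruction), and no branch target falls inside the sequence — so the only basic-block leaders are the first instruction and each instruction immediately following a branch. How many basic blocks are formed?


With no in-sequence branch targets, the leaders are the first instruction plus the instruction after each branch.
Number of basic blocks = branches + 1
= 6 + 1 = 7

7


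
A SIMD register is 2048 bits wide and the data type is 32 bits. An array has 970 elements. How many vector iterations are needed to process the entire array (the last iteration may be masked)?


Width = 2048 / 32 = 64 elements per vector op
Iterations = ceil(970 / 64) = 16

16


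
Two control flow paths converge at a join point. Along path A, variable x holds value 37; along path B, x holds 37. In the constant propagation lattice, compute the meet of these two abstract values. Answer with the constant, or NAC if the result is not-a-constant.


Meet operation: if both paths give the same constant, result is that constant; if they differ, result is NAC (not-a-constant).
Path A: 37, Path B: 37 -> equal
Result: constant -> 37

37


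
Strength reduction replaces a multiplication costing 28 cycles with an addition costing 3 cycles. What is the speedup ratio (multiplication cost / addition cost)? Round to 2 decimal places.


Ratio = mult_cost / add_cost = 28 / 3 = 9.33

9.33


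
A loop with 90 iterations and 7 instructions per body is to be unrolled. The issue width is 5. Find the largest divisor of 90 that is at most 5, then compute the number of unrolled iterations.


Largest divisor of 90 <= 5 is 5
New iterations = 90 / 5 = 18

18


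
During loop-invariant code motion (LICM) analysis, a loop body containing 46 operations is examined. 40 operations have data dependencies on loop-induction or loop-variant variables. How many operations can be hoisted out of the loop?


Invariant candidates = total - loop-dependent
= 46 - 40 = 6

6


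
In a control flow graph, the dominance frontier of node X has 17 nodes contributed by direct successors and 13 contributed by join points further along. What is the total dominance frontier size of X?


DF(X) = direct successor contributions + join point contributions
= 17 + 13 = 30

30


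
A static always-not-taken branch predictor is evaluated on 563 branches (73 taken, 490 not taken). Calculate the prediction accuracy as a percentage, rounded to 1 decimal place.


Predictor: always-not-taken
Correct predictions = 490
Accuracy = 490 / 563 * 100 = 87.0%

87.0


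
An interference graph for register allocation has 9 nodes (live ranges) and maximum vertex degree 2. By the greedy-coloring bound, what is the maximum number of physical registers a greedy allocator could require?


Greedy coloring never needs more than (max_degree + 1) colors: when coloring a vertex, at most max_degree neighbors are already colored.
Upper bound = 2 + 1 = 3

3


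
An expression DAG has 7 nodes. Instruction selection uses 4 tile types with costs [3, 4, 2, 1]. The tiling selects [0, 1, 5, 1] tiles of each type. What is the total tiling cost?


Total cost = sum(count_i * cost_i)
= 0*3 + 1*4 + 5*2 + 1*1
= 15

15


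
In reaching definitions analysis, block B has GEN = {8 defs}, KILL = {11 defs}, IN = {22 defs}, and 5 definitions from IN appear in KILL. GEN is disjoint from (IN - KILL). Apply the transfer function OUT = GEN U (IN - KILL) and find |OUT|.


IN - KILL: 22 - 5 = 17 surviving definitions
OUT = GEN + surviving = 8 + 17 = 25

25


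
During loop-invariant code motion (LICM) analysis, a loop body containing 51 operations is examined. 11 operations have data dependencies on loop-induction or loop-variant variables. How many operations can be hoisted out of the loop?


Invariant candidates = total - loop-dependent
= 51 - 11 = 40

40


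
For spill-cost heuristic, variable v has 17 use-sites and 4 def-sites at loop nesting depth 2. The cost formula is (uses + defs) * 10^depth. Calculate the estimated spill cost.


uses + defs = 17 + 4 = 21
10^2 = 100
Spill cost = 21 * 100 = 2100

2100


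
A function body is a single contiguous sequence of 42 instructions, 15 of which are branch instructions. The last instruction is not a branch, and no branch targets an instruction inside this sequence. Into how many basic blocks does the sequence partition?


With no in-sequence branch targets, the leaders are the first instruction plus the instruction after each branch.
Number of basic blocks = branches + 1
= 15 + 1 = 16

16


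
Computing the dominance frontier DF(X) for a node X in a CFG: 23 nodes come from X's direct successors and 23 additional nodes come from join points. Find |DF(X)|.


DF(X) = direct successor contributions + join point contributions
= 23 + 23 = 46

46


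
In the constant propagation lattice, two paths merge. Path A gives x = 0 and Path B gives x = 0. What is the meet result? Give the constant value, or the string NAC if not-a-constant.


Meet operation: if both paths give the same constant, result is that constant; if they differ, result is NAC (not-a-constant).
Path A: 0, Path B: 0 -> equal
Result: constant -> 0

0


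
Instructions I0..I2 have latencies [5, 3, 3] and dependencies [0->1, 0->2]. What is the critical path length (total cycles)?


Compute longest path through dependency graph: dist(Ik) = max over predecessors of dist + latency(Ik).
dist(I0) = latency 5 = 5
dist(I1) = dist(I0) + 3 = 5 + 3 = 8
dist(I2) = dist(I0) + 3 = 5 + 3 = 8
Critical path = max dist = 8

8


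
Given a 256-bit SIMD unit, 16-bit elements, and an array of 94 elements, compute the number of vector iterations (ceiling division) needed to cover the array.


Width = 256 / 16 = 16 elements per vector op
Iterations = ceil(94 / 16) = 6

6


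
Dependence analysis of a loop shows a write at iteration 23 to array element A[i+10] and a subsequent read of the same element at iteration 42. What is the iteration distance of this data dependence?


Distance = read iteration - write iteration
= 42 - 23 = 19

19


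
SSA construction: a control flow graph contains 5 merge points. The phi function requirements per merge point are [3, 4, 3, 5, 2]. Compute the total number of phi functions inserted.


Total phi functions = sum of phi functions at each join node
= 3 + 4 + 3 + 5 + 2 = 17

17


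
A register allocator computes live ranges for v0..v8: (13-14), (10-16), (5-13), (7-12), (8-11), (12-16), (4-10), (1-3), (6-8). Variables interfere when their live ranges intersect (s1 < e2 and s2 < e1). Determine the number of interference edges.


Check all pairs for overlapping intervals.
Two intervals (s1,e1) and (s2,e2) overlap if s1 < e2 and s2 < e1.
v0 (13-14) vs v1..v8: overlaps v1, v5 -> 2
v1 (10-16) vs v2..v8: overlaps v2, v3, v4, v5 -> 4
v2 (5-13) vs v3..v8: overlaps v3, v4, v5, v6, v8 -> 5
v3 (7-12) vs v4..v8: overlaps v4, v6, v8 -> 3
v4 (8-11) vs v5..v8: overlaps v6 -> 1
v5 (12-16) vs v6..v8: overlaps none -> 0
v6 (4-10) vs v7..v8: overlaps v8 -> 1
v7 (1-3) vs v8: overlaps none -> 0
Total overlapping pairs = 2 + 4 + 5 + 3 + 1 + 0 + 1 + 0 = 16

16


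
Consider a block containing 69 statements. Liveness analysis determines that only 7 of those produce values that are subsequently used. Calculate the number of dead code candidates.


Dead code = total statements - live definitions
= 69 - 7 = 62

62


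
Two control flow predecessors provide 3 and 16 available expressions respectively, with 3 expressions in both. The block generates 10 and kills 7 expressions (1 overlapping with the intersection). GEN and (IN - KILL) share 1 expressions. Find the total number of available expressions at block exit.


IN = intersection of predecessors = 3
IN - KILL = 3 - 1 = 2
|OUT| = |GEN| + |IN - KILL| - |GEN ∩ (IN - KILL)| = 10 + 2 - 1 = 11

11


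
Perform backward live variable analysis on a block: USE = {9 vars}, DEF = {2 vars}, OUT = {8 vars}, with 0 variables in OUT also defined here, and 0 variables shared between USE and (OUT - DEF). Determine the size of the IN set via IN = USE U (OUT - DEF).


OUT - DEF: 8 - 0 = 8
|IN| = |USE| + |OUT - DEF| - |USE ∩ (OUT - DEF)| = 9 + 8 - 0 = 17

17


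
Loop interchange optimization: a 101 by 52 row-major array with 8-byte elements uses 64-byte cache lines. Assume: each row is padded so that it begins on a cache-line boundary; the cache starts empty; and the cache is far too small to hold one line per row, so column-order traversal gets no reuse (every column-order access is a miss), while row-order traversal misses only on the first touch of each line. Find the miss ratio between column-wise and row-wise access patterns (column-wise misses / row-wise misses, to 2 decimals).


Each row occupies 52 * 8 = 416 bytes and starts on a line boundary, so it spans ceil(416 / 64) = 7 cache lines.
Row-major traversal misses (one per line touched): 101 * ceil(52 * 8 / 64) = 707
Column-major traversal misses (no reuse, every access misses): 101 * 52 = 5252
Ratio = 5252 / 707 = 7.43

7.43


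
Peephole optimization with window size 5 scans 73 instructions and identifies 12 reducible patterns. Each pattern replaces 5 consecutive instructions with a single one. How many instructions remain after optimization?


Each match removes 4 instructions.
Total removed = 12 * 4 = 48
Remaining = 73 - 48 = 25

25


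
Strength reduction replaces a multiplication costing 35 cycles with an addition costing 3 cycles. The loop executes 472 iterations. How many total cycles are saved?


Per-iteration saving = 35 - 3 = 32
Total saved = 472 * 32 = 15104

15104


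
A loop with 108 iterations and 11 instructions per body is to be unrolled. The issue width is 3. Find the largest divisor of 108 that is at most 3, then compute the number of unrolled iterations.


Largest divisor of 108 <= 3 is 3
New iterations = 108 / 3 = 36

36


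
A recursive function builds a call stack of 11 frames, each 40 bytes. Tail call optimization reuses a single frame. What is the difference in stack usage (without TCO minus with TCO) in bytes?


Without TCO: 11 * 40 = 440 bytes
With TCO: reuse 1 frame = 40 bytes
Savings = 440 - 40 = 400

400


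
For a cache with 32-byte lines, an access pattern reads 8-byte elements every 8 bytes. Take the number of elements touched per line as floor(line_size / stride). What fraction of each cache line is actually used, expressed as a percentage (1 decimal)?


Elements per cache line = floor(32 / 8) = 4
Bytes used = 4 * 8 = 32
Utilization = 32 / 32 * 100 = 100.0%

100.0
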